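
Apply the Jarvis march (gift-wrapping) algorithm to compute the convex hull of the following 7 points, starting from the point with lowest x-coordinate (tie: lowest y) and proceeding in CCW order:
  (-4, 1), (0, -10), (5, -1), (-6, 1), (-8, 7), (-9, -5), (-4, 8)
Hull (CCW) = [(-9, -5), (0, -10), (5, -1), (-4, 8), (-8, 7)]

Jarvis march: at each step, from the current hull vertex p, select the next vertex q as the point such that every other point lies strictly to the left of (or on) the directed line p → q. (Equivalently: for every other point r, the cross product (q − p) × (r − p) ≥ 0.)
Starting point (lowest x, tie lowest y): (-9, -5). Wrap until returning to start. Resulting hull: (-9, -5), (0, -10), (5, -1), (-4, 8), (-8, 7).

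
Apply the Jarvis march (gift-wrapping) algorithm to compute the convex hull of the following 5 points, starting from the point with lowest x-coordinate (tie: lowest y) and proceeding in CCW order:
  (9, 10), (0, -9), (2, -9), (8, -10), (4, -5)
Hull (CCW) = [(0, -9), (8, -10), (9, 10)]

Jarvis march: at each step, from the current hull vertex p, select the next vertex q as the point such that every other point lies strictly to the left of (or on) the directed line p → q. (Equivalently: for every other point r, the cross product (q − p) × (r − p) ≥ 0.)
Starting point (lowest x, tie lowest y): (0, -9). Wrap until returning to start. Resulting hull: (0, -9), (8, -10), (9, 10).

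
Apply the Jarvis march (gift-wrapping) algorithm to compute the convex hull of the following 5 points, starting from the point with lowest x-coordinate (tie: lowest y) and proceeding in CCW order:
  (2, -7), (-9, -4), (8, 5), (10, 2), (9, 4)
Hull (CCW) = [(-9, -4), (2, -7), (10, 2), (9, 4), (8, 5)]

Jarvis march: at each step, from the current hull vertex p, select the next vertex q as the point such that every other point lies strictly to the left of (or on) the directed line p → q. (Equivalently: for every other point r, the cross product (q − p) × (r − p) ≥ 0.)
Starting point (lowest x, tie lowest y): (-9, -4). Wrap until returning to start. Resulting hull: (-9, -4), (2, -7), (10, 2), (9, 4), (8, 5).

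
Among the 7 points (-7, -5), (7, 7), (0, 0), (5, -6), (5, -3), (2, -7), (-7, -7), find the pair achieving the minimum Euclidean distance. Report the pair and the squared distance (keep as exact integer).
Pair = ((-7, -5), (-7, -7)); squared distance = 4

Compute all C(7, 2) = 21 pairwise squared distances (x_i − x_j)² + (y_i − y_j)². The minimum is 4, attained by the pair ((-7, -5), (-7, -7)).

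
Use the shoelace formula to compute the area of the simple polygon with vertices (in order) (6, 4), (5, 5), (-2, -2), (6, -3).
Area = 35

Shoelace formula: Area = (1/2) |Σ_i (x_i · y_{i+1} − x_{i+1} · y_i)| (indices mod n). Compute each cross term:
  (6)(5) − (5)(4) = 10
  (5)(-2) − (-2)(5) = 0
  (-2)(-3) − (6)(-2) = 18
  (6)(4) − (6)(-3) = 42
Sum = 70, so (signed) Area = 70/2 = 35, |Area| = 35.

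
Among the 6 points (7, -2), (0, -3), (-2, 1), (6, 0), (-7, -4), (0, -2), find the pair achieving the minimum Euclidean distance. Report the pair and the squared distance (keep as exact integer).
Pair = ((0, -3), (0, -2)); squared distance = 1

Compute all C(6, 2) = 15 pairwise squared distances (x_i − x_j)² + (y_i − y_j)². The minimum is 1, attained by the pair ((0, -3), (0, -2)).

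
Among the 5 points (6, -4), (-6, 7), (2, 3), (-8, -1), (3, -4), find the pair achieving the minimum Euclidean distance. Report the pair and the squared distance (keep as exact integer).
Pair = ((6, -4), (3, -4)); squared distance = 9

Compute all C(5, 2) = 10 pairwise squared distances (x_i − x_j)² + (y_i − y_j)². The minimum is 9, attained by the pair ((6, -4), (3, -4)).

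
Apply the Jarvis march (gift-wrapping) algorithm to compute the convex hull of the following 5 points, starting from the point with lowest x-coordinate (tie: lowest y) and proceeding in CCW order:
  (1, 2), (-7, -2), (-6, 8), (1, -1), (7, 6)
Hull (CCW) = [(-7, -2), (1, -1), (7, 6), (-6, 8)]

Jarvis march: at each step, from the current hull vertex p, select the next vertex q as the point such that every other point lies strictly to the left of (or on) the directed line p → q. (Equivalently: for every other point r, the cross product (q − p) × (r − p) ≥ 0.)
Starting point (lowest x, tie lowest y): (-7, -2). Wrap until returning to start. Resulting hull: (-7, -2), (1, -1), (7, 6), (-6, 8).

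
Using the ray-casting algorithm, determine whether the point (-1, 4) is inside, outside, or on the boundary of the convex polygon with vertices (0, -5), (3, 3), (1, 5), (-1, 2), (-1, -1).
The point (-1, 4) lies strictly outside the polygon

Cast a horizontal ray to the right from the query point and count how many polygon edges it crosses (each edge strictly once or zero times, handled with the usual half-open convention). 
Parity of crossings → even ⇒ outside.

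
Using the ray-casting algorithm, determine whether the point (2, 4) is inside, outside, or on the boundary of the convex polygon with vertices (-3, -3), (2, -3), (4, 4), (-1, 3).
The point (2, 4) lies strictly outside the polygon

Cast a horizontal ray to the right from the query point and count how many polygon edges it crosses (each edge strictly once or zero times, handled with the usual half-open convention). 
Parity of crossings → even ⇒ outside.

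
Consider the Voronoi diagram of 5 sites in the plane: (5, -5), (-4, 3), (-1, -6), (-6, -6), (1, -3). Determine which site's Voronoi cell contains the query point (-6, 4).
Nearest site = (-4, 3)

The Voronoi cell of site s contains exactly those query points closer to s than to any other site. Compute squared distances from q = (-6, 4) to each site:
  (-4 − -6)² + (3 − 4)² = 5
  (1 − -6)² + (-3 − 4)² = 98
  (-6 − -6)² + (-6 − 4)² = 100
  (-1 − -6)² + (-6 − 4)² = 125
  (5 − -6)² + (-5 − 4)² = 202
Minimum is attained by (-4, 3), so q lies in its Voronoi cell.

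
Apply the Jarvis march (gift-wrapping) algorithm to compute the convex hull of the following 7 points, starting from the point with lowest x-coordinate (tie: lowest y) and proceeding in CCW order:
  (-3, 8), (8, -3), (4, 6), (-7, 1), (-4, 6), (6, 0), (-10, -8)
Hull (CCW) = [(-10, -8), (8, -3), (4, 6), (-3, 8), (-7, 1)]

Jarvis march: at each step, from the current hull vertex p, select the next vertex q as the point such that every other point lies strictly to the left of (or on) the directed line p → q. (Equivalently: for every other point r, the cross product (q − p) × (r − p) ≥ 0.)
Starting point (lowest x, tie lowest y): (-10, -8). Wrap until returning to start. Resulting hull: (-10, -8), (8, -3), (4, 6), (-3, 8), (-7, 1).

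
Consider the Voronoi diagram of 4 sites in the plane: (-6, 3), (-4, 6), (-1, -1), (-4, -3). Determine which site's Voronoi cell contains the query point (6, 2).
Nearest site = (-1, -1)

The Voronoi cell of site s contains exactly those query points closer to s than to any other site. Compute squared distances from q = (6, 2) to each site:
  (-1 − 6)² + (-1 − 2)² = 58
  (-4 − 6)² + (6 − 2)² = 116
  (-4 − 6)² + (-3 − 2)² = 125
  (-6 − 6)² + (3 − 2)² = 145
Minimum is attained by (-1, -1), so q lies in its Voronoi cell.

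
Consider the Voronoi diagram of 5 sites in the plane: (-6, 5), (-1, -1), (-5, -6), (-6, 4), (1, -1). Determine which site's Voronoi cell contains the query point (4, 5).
Nearest site = (1, -1)

The Voronoi cell of site s contains exactly those query points closer to s than to any other site. Compute squared distances from q = (4, 5) to each site:
  (1 − 4)² + (-1 − 5)² = 45
  (-1 − 4)² + (-1 − 5)² = 61
  (-6 − 4)² + (5 − 5)² = 100
  (-6 − 4)² + (4 − 5)² = 101
  (-5 − 4)² + (-6 − 5)² = 202
Minimum is attained by (1, -1), so q lies in its Voronoi cell.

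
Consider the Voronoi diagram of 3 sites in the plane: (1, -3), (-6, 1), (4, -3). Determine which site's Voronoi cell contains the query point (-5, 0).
Nearest site = (-6, 1)

The Voronoi cell of site s contains exactly those query points closer to s than to any other site. Compute squared distances from q = (-5, 0) to each site:
  (-6 − -5)² + (1 − 0)² = 2
  (1 − -5)² + (-3 − 0)² = 45
  (4 − -5)² + (-3 − 0)² = 90
Minimum is attained by (-6, 1), so q lies in its Voronoi cell.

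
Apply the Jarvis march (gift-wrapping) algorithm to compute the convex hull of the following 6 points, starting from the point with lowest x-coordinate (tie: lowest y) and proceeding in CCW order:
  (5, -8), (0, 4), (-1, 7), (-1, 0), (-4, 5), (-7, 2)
Hull (CCW) = [(-7, 2), (5, -8), (-1, 7), (-4, 5)]

Jarvis march: at each step, from the current hull vertex p, select the next vertex q as the point such that every other point lies strictly to the left of (or on) the directed line p → q. (Equivalently: for every other point r, the cross product (q − p) × (r − p) ≥ 0.)
Starting point (lowest x, tie lowest y): (-7, 2). Wrap until returning to start. Resulting hull: (-7, 2), (5, -8), (-1, 7), (-4, 5).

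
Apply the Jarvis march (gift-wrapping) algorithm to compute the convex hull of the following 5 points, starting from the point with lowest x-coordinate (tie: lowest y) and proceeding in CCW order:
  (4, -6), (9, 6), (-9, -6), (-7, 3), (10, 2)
Hull (CCW) = [(-9, -6), (4, -6), (10, 2), (9, 6), (-7, 3)]

Jarvis march: at each step, from the current hull vertex p, select the next vertex q as the point such that every other point lies strictly to the left of (or on) the directed line p → q. (Equivalently: for every other point r, the cross product (q − p) × (r − p) ≥ 0.)
Starting point (lowest x, tie lowest y): (-9, -6). Wrap until returning to start. Resulting hull: (-9, -6), (4, -6), (10, 2), (9, 6), (-7, 3).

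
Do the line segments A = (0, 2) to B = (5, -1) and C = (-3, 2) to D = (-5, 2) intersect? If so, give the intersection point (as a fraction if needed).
No (intersection of containing lines falls outside at least one segment)

Parametrize and solve: t = 0, s = -3/2. At least one of these is outside [0, 1], so the segments do not intersect.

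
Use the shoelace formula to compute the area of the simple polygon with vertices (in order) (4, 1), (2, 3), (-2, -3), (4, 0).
Area = 13

Shoelace formula: Area = (1/2) |Σ_i (x_i · y_{i+1} − x_{i+1} · y_i)| (indices mod n). Compute each cross term:
  (4)(3) − (2)(1) = 10
  (2)(-3) − (-2)(3) = 0
  (-2)(0) − (4)(-3) = 12
  (4)(1) − (4)(0) = 4
Sum = 26, so (signed) Area = 26/2 = 13, |Area| = 13.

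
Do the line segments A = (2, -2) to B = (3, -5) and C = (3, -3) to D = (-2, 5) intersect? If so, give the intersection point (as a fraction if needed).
No (intersection of containing lines falls outside at least one segment)

Parametrize and solve: t = -3/7, s = 2/7. At least one of these is outside [0, 1], so the segments do not intersect.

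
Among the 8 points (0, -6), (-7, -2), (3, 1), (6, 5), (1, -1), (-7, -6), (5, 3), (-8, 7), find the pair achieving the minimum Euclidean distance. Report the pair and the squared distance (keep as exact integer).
Pair = ((6, 5), (5, 3)); squared distance = 5

Compute all C(8, 2) = 28 pairwise squared distances (x_i − x_j)² + (y_i − y_j)². The minimum is 5, attained by the pair ((6, 5), (5, 3)).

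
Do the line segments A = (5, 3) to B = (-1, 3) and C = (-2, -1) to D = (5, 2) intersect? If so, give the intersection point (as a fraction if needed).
No (intersection of containing lines falls outside at least one segment)

Parametrize and solve: t = -7/18, s = 4/3. At least one of these is outside [0, 1], so the segments do not intersect.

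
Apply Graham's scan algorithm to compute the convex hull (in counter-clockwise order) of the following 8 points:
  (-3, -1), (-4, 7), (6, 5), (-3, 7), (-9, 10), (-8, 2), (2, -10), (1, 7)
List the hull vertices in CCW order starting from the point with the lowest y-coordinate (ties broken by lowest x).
Hull (CCW) = [(2, -10), (6, 5), (1, 7), (-9, 10), (-8, 2)]

Graham scan procedure:
  1. Find the pivot p₀ = point with lowest y (tie → lowest x): (2, -10).
  2. Sort the remaining points by polar angle around p₀.
  3. Walk through sorted points, maintaining a stack; pop the top while the last three entries make a non-left turn (cross product ≤ 0).
  4. Final stack is the convex hull in CCW order: (2, -10), (6, 5), (1, 7), (-9, 10), (-8, 2).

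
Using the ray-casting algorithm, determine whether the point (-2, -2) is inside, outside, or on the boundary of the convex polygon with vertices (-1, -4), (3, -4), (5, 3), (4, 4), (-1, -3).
The point (-2, -2) lies strictly outside the polygon

Cast a horizontal ray to the right from the query point and count how many polygon edges it crosses (each edge strictly once or zero times, handled with the usual half-open convention). 
Parity of crossings → even ⇒ outside.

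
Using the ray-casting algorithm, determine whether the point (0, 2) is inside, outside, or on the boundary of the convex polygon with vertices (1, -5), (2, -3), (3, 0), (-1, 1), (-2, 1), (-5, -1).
The point (0, 2) lies strictly outside the polygon

Cast a horizontal ray to the right from the query point and count how many polygon edges it crosses (each edge strictly once or zero times, handled with the usual half-open convention). 
Parity of crossings → even ⇒ outside.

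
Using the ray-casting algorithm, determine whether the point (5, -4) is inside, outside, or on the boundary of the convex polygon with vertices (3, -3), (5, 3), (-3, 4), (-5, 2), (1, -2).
The point (5, -4) lies strictly outside the polygon

Cast a horizontal ray to the right from the query point and count how many polygon edges it crosses (each edge strictly once or zero times, handled with the usual half-open convention). 
Parity of crossings → even ⇒ outside.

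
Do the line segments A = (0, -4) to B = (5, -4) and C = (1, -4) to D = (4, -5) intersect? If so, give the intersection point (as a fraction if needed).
Yes; intersection at (1, -4) (t = 1/5 on AB, s = 0 on CD)

Parametrize AB as A + t(B − A) = (0 + 5 t, -4 + 0 t) and CD as C + s(D − C) = (1 + 3 s, -4 + -1 s). Solve the linear system for (t, s). Determinant = 5 ≠ 0, so a unique intersection of the containing lines exists. Solution: t = 1/5, s = 0 — both in [0, 1], so the segments cross. Intersection point: (1, -4).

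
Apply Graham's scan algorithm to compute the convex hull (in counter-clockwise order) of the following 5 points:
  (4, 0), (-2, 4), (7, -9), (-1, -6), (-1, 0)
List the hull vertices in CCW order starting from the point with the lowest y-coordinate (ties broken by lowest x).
Hull (CCW) = [(7, -9), (4, 0), (-2, 4), (-1, -6)]

Graham scan procedure:
  1. Find the pivot p₀ = point with lowest y (tie → lowest x): (7, -9).
  2. Sort the remaining points by polar angle around p₀.
  3. Walk through sorted points, maintaining a stack; pop the top while the last three entries make a non-left turn (cross product ≤ 0).
  4. Final stack is the convex hull in CCW order: (7, -9), (4, 0), (-2, 4), (-1, -6).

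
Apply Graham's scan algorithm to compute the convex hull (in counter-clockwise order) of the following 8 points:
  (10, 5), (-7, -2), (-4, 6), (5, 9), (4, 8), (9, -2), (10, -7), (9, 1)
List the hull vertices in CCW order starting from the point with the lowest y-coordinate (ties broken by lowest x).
Hull (CCW) = [(10, -7), (10, 5), (5, 9), (-4, 6), (-7, -2)]

Graham scan procedure:
  1. Find the pivot p₀ = point with lowest y (tie → lowest x): (10, -7).
  2. Sort the remaining points by polar angle around p₀.
  3. Walk through sorted points, maintaining a stack; pop the top while the last three entries make a non-left turn (cross product ≤ 0).
  4. Final stack is the convex hull in CCW order: (10, -7), (10, 5), (5, 9), (-4, 6), (-7, -2).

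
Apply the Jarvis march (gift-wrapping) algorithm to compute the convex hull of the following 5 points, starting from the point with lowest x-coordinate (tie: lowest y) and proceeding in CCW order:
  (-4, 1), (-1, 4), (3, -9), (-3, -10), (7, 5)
Hull (CCW) = [(-4, 1), (-3, -10), (3, -9), (7, 5), (-1, 4)]

Jarvis march: at each step, from the current hull vertex p, select the next vertex q as the point such that every other point lies strictly to the left of (or on) the directed line p → q. (Equivalently: for every other point r, the cross product (q − p) × (r − p) ≥ 0.)
Starting point (lowest x, tie lowest y): (-4, 1). Wrap until returning to start. Resulting hull: (-4, 1), (-3, -10), (3, -9), (7, 5), (-1, 4).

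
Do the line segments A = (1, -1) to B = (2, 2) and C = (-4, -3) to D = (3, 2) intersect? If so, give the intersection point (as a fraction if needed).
Yes; intersection at (27/16, 17/16) (t = 11/16 on AB, s = 13/16 on CD)

Parametrize AB as A + t(B − A) = (1 + 1 t, -1 + 3 t) and CD as C + s(D − C) = (-4 + 7 s, -3 + 5 s). Solve the linear system for (t, s). Determinant = 16 ≠ 0, so a unique intersection of the containing lines exists. Solution: t = 11/16, s = 13/16 — both in [0, 1], so the segments cross. Intersection point: (27/16, 17/16).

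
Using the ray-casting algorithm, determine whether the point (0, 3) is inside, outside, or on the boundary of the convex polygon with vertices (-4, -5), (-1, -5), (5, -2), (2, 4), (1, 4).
The point (0, 3) lies strictly outside the polygon

Cast a horizontal ray to the right from the query point and count how many polygon edges it crosses (each edge strictly once or zero times, handled with the usual half-open convention). 
Parity of crossings → even ⇒ outside.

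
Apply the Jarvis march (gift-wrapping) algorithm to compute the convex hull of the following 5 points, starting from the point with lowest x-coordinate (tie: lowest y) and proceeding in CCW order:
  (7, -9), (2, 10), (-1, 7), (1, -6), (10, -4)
Hull (CCW) = [(-1, 7), (1, -6), (7, -9), (10, -4), (2, 10)]

Jarvis march: at each step, from the current hull vertex p, select the next vertex q as the point such that every other point lies strictly to the left of (or on) the directed line p → q. (Equivalently: for every other point r, the cross product (q − p) × (r − p) ≥ 0.)
Starting point (lowest x, tie lowest y): (-1, 7). Wrap until returning to start. Resulting hull: (-1, 7), (1, -6), (7, -9), (10, -4), (2, 10).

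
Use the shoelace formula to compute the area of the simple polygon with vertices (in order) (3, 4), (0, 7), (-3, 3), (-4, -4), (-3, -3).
Area = 63/2

Shoelace formula: Area = (1/2) |Σ_i (x_i · y_{i+1} − x_{i+1} · y_i)| (indices mod n). Compute each cross term:
  (3)(7) − (0)(4) = 21
  (0)(3) − (-3)(7) = 21
  (-3)(-4) − (-4)(3) = 24
  (-4)(-3) − (-3)(-4) = 0
  (-3)(4) − (3)(-3) = -3
Sum = 63, so (signed) Area = 63/2 = 63/2, |Area| = 63/2.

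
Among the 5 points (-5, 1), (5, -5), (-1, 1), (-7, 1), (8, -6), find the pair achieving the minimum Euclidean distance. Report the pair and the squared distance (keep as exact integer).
Pair = ((-5, 1), (-7, 1)); squared distance = 4

Compute all C(5, 2) = 10 pairwise squared distances (x_i − x_j)² + (y_i − y_j)². The minimum is 4, attained by the pair ((-5, 1), (-7, 1)).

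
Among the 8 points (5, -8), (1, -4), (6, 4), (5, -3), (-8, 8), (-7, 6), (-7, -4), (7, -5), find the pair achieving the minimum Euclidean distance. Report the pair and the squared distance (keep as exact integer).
Pair = ((-8, 8), (-7, 6)); squared distance = 5

Compute all C(8, 2) = 28 pairwise squared distances (x_i − x_j)² + (y_i − y_j)². The minimum is 5, attained by the pair ((-8, 8), (-7, 6)).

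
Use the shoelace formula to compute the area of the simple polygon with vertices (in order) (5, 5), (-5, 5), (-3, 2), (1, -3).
Area = 41

Shoelace formula: Area = (1/2) |Σ_i (x_i · y_{i+1} − x_{i+1} · y_i)| (indices mod n). Compute each cross term:
  (5)(5) − (-5)(5) = 50
  (-5)(2) − (-3)(5) = 5
  (-3)(-3) − (1)(2) = 7
  (1)(5) − (5)(-3) = 20
Sum = 82, so (signed) Area = 82/2 = 41, |Area| = 41.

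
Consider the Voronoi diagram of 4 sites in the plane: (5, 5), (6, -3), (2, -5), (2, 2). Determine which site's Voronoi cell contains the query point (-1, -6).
Nearest site = (2, -5)

The Voronoi cell of site s contains exactly those query points closer to s than to any other site. Compute squared distances from q = (-1, -6) to each site:
  (2 − -1)² + (-5 − -6)² = 10
  (6 − -1)² + (-3 − -6)² = 58
  (2 − -1)² + (2 − -6)² = 73
  (5 − -1)² + (5 − -6)² = 157
Minimum is attained by (2, -5), so q lies in its Voronoi cell.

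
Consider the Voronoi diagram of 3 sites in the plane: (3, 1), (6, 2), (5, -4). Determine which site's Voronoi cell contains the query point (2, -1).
Nearest site = (3, 1)

The Voronoi cell of site s contains exactly those query points closer to s than to any other site. Compute squared distances from q = (2, -1) to each site:
  (3 − 2)² + (1 − -1)² = 5
  (5 − 2)² + (-4 − -1)² = 18
  (6 − 2)² + (2 − -1)² = 25
Minimum is attained by (3, 1), so q lies in its Voronoi cell.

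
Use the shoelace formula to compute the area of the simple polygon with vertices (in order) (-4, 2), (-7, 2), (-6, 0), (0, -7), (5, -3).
Area = 93/2

Shoelace formula: Area = (1/2) |Σ_i (x_i · y_{i+1} − x_{i+1} · y_i)| (indices mod n). Compute each cross term:
  (-4)(2) − (-7)(2) = 6
  (-7)(0) − (-6)(2) = 12
  (-6)(-7) − (0)(0) = 42
  (0)(-3) − (5)(-7) = 35
  (5)(2) − (-4)(-3) = -2
Sum = 93, so (signed) Area = 93/2 = 93/2, |Area| = 93/2.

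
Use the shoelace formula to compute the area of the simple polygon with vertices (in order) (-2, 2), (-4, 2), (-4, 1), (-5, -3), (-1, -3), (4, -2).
Area = 55/2

Shoelace formula: Area = (1/2) |Σ_i (x_i · y_{i+1} − x_{i+1} · y_i)| (indices mod n). Compute each cross term:
  (-2)(2) − (-4)(2) = 4
  (-4)(1) − (-4)(2) = 4
  (-4)(-3) − (-5)(1) = 17
  (-5)(-3) − (-1)(-3) = 12
  (-1)(-2) − (4)(-3) = 14
  (4)(2) − (-2)(-2) = 4
Sum = 55, so (signed) Area = 55/2 = 55/2, |Area| = 55/2.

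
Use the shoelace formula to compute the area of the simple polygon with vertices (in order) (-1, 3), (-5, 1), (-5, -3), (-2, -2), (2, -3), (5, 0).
Area = 39

Shoelace formula: Area = (1/2) |Σ_i (x_i · y_{i+1} − x_{i+1} · y_i)| (indices mod n). Compute each cross term:
  (-1)(1) − (-5)(3) = 14
  (-5)(-3) − (-5)(1) = 20
  (-5)(-2) − (-2)(-3) = 4
  (-2)(-3) − (2)(-2) = 10
  (2)(0) − (5)(-3) = 15
  (5)(3) − (-1)(0) = 15
Sum = 78, so (signed) Area = 78/2 = 39, |Area| = 39.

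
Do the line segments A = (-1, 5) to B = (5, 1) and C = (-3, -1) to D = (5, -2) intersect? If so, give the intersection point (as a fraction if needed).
No (intersection of containing lines falls outside at least one segment)

Parametrize and solve: t = 25/13, s = 22/13. At least one of these is outside [0, 1], so the segments do not intersect.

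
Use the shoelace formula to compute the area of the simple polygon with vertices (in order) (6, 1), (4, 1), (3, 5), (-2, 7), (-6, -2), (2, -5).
Area = 81

Shoelace formula: Area = (1/2) |Σ_i (x_i · y_{i+1} − x_{i+1} · y_i)| (indices mod n). Compute each cross term:
  (6)(1) − (4)(1) = 2
  (4)(5) − (3)(1) = 17
  (3)(7) − (-2)(5) = 31
  (-2)(-2) − (-6)(7) = 46
  (-6)(-5) − (2)(-2) = 34
  (2)(1) − (6)(-5) = 32
Sum = 162, so (signed) Area = 162/2 = 81, |Area| = 81.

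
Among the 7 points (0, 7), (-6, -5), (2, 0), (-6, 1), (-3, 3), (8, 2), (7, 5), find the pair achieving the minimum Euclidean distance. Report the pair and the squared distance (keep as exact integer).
Pair = ((8, 2), (7, 5)); squared distance = 10

Compute all C(7, 2) = 21 pairwise squared distances (x_i − x_j)² + (y_i − y_j)². The minimum is 10, attained by the pair ((8, 2), (7, 5)).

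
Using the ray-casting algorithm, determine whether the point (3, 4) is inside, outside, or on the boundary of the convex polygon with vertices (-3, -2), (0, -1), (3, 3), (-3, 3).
The point (3, 4) lies strictly outside the polygon

Cast a horizontal ray to the right from the query point and count how many polygon edges it crosses (each edge strictly once or zero times, handled with the usual half-open convention). 
Parity of crossings → even ⇒ outside.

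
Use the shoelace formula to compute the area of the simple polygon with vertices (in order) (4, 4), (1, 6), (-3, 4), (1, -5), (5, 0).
Area = 49

Shoelace formula: Area = (1/2) |Σ_i (x_i · y_{i+1} − x_{i+1} · y_i)| (indices mod n). Compute each cross term:
  (4)(6) − (1)(4) = 20
  (1)(4) − (-3)(6) = 22
  (-3)(-5) − (1)(4) = 11
  (1)(0) − (5)(-5) = 25
  (5)(4) − (4)(0) = 20
Sum = 98, so (signed) Area = 98/2 = 49, |Area| = 49.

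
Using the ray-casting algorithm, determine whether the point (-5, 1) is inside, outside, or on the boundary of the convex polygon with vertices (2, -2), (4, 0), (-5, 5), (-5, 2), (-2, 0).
The point (-5, 1) lies strictly outside the polygon

Cast a horizontal ray to the right from the query point and count how many polygon edges it crosses (each edge strictly once or zero times, handled with the usual half-open convention). 
Parity of crossings → even ⇒ outside.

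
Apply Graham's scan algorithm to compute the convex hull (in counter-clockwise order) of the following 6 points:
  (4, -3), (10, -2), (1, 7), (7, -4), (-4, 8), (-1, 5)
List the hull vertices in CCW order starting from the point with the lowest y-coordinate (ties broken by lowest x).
Hull (CCW) = [(7, -4), (10, -2), (1, 7), (-4, 8), (4, -3)]

Graham scan procedure:
  1. Find the pivot p₀ = point with lowest y (tie → lowest x): (7, -4).
  2. Sort the remaining points by polar angle around p₀.
  3. Walk through sorted points, maintaining a stack; pop the top while the last three entries make a non-left turn (cross product ≤ 0).
  4. Final stack is the convex hull in CCW order: (7, -4), (10, -2), (1, 7), (-4, 8), (4, -3).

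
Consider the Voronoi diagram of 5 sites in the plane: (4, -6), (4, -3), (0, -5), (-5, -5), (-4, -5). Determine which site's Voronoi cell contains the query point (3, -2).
Nearest site = (4, -3)

The Voronoi cell of site s contains exactly those query points closer to s than to any other site. Compute squared distances from q = (3, -2) to each site:
  (4 − 3)² + (-3 − -2)² = 2
  (4 − 3)² + (-6 − -2)² = 17
  (0 − 3)² + (-5 − -2)² = 18
  (-4 − 3)² + (-5 − -2)² = 58
  (-5 − 3)² + (-5 − -2)² = 73
Minimum is attained by (4, -3), so q lies in its Voronoi cell.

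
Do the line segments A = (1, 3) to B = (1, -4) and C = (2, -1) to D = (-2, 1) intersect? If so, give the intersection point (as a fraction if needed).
Yes; intersection at (1, -1/2) (t = 1/2 on AB, s = 1/4 on CD)

Parametrize AB as A + t(B − A) = (1 + 0 t, 3 + -7 t) and CD as C + s(D − C) = (2 + -4 s, -1 + 2 s). Solve the linear system for (t, s). Determinant = 28 ≠ 0, so a unique intersection of the containing lines exists. Solution: t = 1/2, s = 1/4 — both in [0, 1], so the segments cross. Intersection point: (1, -1/2).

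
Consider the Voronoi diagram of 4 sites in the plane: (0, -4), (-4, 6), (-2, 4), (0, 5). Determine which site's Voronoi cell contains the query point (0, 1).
Nearest site = (-2, 4)

The Voronoi cell of site s contains exactly those query points closer to s than to any other site. Compute squared distances from q = (0, 1) to each site:
  (-2 − 0)² + (4 − 1)² = 13
  (0 − 0)² + (5 − 1)² = 16
  (0 − 0)² + (-4 − 1)² = 25
  (-4 − 0)² + (6 − 1)² = 41
Minimum is attained by (-2, 4), so q lies in its Voronoi cell.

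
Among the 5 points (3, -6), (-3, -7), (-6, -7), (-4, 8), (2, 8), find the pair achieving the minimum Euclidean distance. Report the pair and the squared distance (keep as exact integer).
Pair = ((-3, -7), (-6, -7)); squared distance = 9

Compute all C(5, 2) = 10 pairwise squared distances (x_i − x_j)² + (y_i − y_j)². The minimum is 9, attained by the pair ((-3, -7), (-6, -7)).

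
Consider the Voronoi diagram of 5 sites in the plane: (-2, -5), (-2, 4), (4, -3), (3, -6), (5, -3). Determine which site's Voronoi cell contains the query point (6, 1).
Nearest site = (5, -3)

The Voronoi cell of site s contains exactly those query points closer to s than to any other site. Compute squared distances from q = (6, 1) to each site:
  (5 − 6)² + (-3 − 1)² = 17
  (4 − 6)² + (-3 − 1)² = 20
  (3 − 6)² + (-6 − 1)² = 58
  (-2 − 6)² + (4 − 1)² = 73
  (-2 − 6)² + (-5 − 1)² = 100
Minimum is attained by (5, -3), so q lies in its Voronoi cell.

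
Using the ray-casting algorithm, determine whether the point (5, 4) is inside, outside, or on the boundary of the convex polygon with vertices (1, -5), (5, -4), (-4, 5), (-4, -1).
The point (5, 4) lies strictly outside the polygon

Cast a horizontal ray to the right from the query point and count how many polygon edges it crosses (each edge strictly once or zero times, handled with the usual half-open convention). 
Parity of crossings → even ⇒ outside.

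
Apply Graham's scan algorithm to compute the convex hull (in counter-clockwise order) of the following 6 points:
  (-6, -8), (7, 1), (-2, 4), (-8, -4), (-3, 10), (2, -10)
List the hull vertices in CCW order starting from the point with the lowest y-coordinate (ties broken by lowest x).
Hull (CCW) = [(2, -10), (7, 1), (-3, 10), (-8, -4), (-6, -8)]

Graham scan procedure:
  1. Find the pivot p₀ = point with lowest y (tie → lowest x): (2, -10).
  2. Sort the remaining points by polar angle around p₀.
  3. Walk through sorted points, maintaining a stack; pop the top while the last three entries make a non-left turn (cross product ≤ 0).
  4. Final stack is the convex hull in CCW order: (2, -10), (7, 1), (-3, 10), (-8, -4), (-6, -8).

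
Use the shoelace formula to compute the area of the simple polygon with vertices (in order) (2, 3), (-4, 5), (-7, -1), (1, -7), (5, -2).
Area = 163/2

Shoelace formula: Area = (1/2) |Σ_i (x_i · y_{i+1} − x_{i+1} · y_i)| (indices mod n). Compute each cross term:
  (2)(5) − (-4)(3) = 22
  (-4)(-1) − (-7)(5) = 39
  (-7)(-7) − (1)(-1) = 50
  (1)(-2) − (5)(-7) = 33
  (5)(3) − (2)(-2) = 19
Sum = 163, so (signed) Area = 163/2 = 163/2, |Area| = 163/2.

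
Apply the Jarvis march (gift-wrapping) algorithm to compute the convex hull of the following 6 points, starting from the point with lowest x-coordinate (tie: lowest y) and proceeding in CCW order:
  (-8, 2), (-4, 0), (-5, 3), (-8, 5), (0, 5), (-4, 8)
Hull (CCW) = [(-8, 2), (-4, 0), (0, 5), (-4, 8), (-8, 5)]

Jarvis march: at each step, from the current hull vertex p, select the next vertex q as the point such that every other point lies strictly to the left of (or on) the directed line p → q. (Equivalently: for every other point r, the cross product (q − p) × (r − p) ≥ 0.)
Starting point (lowest x, tie lowest y): (-8, 2). Wrap until returning to start. Resulting hull: (-8, 2), (-4, 0), (0, 5), (-4, 8), (-8, 5).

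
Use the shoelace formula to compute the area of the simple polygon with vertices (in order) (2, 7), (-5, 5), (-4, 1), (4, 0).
Area = 42

Shoelace formula: Area = (1/2) |Σ_i (x_i · y_{i+1} − x_{i+1} · y_i)| (indices mod n). Compute each cross term:
  (2)(5) − (-5)(7) = 45
  (-5)(1) − (-4)(5) = 15
  (-4)(0) − (4)(1) = -4
  (4)(7) − (2)(0) = 28
Sum = 84, so (signed) Area = 84/2 = 42, |Area| = 42.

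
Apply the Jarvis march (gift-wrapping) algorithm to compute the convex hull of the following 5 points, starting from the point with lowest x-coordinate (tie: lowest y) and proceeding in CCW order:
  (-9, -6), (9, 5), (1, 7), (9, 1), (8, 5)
Hull (CCW) = [(-9, -6), (9, 1), (9, 5), (1, 7)]

Jarvis march: at each step, from the current hull vertex p, select the next vertex q as the point such that every other point lies strictly to the left of (or on) the directed line p → q. (Equivalently: for every other point r, the cross product (q − p) × (r − p) ≥ 0.)
Starting point (lowest x, tie lowest y): (-9, -6). Wrap until returning to start. Resulting hull: (-9, -6), (9, 1), (9, 5), (1, 7).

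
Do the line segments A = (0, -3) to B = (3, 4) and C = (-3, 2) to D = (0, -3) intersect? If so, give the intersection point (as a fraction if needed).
Yes; intersection at (0, -3) (t = 0 on AB, s = 1 on CD)

Parametrize AB as A + t(B − A) = (0 + 3 t, -3 + 7 t) and CD as C + s(D − C) = (-3 + 3 s, 2 + -5 s). Solve the linear system for (t, s). Determinant = 36 ≠ 0, so a unique intersection of the containing lines exists. Solution: t = 0, s = 1 — both in [0, 1], so the segments cross. Intersection point: (0, -3).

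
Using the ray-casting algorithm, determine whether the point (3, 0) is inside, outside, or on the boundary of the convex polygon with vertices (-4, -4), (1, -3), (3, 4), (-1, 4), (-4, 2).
The point (3, 0) lies strictly outside the polygon

Cast a horizontal ray to the right from the query point and count how many polygon edges it crosses (each edge strictly once or zero times, handled with the usual half-open convention). 
Parity of crossings → even ⇒ outside.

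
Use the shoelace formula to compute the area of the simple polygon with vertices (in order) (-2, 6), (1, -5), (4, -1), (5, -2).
Area = 23

Shoelace formula: Area = (1/2) |Σ_i (x_i · y_{i+1} − x_{i+1} · y_i)| (indices mod n). Compute each cross term:
  (-2)(-5) − (1)(6) = 4
  (1)(-1) − (4)(-5) = 19
  (4)(-2) − (5)(-1) = -3
  (5)(6) − (-2)(-2) = 26
Sum = 46, so (signed) Area = 46/2 = 23, |Area| = 23.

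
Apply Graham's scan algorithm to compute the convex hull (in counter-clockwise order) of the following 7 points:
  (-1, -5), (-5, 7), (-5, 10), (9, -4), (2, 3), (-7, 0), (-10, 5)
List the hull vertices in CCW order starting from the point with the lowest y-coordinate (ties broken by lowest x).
Hull (CCW) = [(-1, -5), (9, -4), (-5, 10), (-10, 5), (-7, 0)]

Graham scan procedure:
  1. Find the pivot p₀ = point with lowest y (tie → lowest x): (-1, -5).
  2. Sort the remaining points by polar angle around p₀.
  3. Walk through sorted points, maintaining a stack; pop the top while the last three entries make a non-left turn (cross product ≤ 0).
  4. Final stack is the convex hull in CCW order: (-1, -5), (9, -4), (-5, 10), (-10, 5), (-7, 0).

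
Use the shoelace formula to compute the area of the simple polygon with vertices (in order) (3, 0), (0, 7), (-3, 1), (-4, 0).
Area = 23

Shoelace formula: Area = (1/2) |Σ_i (x_i · y_{i+1} − x_{i+1} · y_i)| (indices mod n). Compute each cross term:
  (3)(7) − (0)(0) = 21
  (0)(1) − (-3)(7) = 21
  (-3)(0) − (-4)(1) = 4
  (-4)(0) − (3)(0) = 0
Sum = 46, so (signed) Area = 46/2 = 23, |Area| = 23.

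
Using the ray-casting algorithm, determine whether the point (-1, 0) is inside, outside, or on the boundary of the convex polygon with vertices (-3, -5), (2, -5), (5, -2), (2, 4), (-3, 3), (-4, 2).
The point (-1, 0) lies strictly inside the polygon

Cast a horizontal ray to the right from the query point and count how many polygon edges it crosses (each edge strictly once or zero times, handled with the usual half-open convention). 
Parity of crossings → odd ⇒ inside.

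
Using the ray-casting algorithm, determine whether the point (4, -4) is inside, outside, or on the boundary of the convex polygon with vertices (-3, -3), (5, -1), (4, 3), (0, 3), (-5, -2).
The point (4, -4) lies strictly outside the polygon

Cast a horizontal ray to the right from the query point and count how many polygon edges it crosses (each edge strictly once or zero times, handled with the usual half-open convention). 
Parity of crossings → even ⇒ outside.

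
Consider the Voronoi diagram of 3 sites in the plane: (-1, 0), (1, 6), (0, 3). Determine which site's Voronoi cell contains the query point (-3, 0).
Nearest site = (-1, 0)

The Voronoi cell of site s contains exactly those query points closer to s than to any other site. Compute squared distances from q = (-3, 0) to each site:
  (-1 − -3)² + (0 − 0)² = 4
  (0 − -3)² + (3 − 0)² = 18
  (1 − -3)² + (6 − 0)² = 52
Minimum is attained by (-1, 0), so q lies in its Voronoi cell.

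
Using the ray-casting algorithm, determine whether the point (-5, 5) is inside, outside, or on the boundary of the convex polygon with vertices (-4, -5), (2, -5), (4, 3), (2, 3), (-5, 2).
The point (-5, 5) lies strictly outside the polygon

Cast a horizontal ray to the right from the query point and count how many polygon edges it crosses (each edge strictly once or zero times, handled with the usual half-open convention). 
Parity of crossings → even ⇒ outside.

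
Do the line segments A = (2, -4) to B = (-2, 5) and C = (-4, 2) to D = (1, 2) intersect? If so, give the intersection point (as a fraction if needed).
Yes; intersection at (-2/3, 2) (t = 2/3 on AB, s = 2/3 on CD)

Parametrize AB as A + t(B − A) = (2 + -4 t, -4 + 9 t) and CD as C + s(D − C) = (-4 + 5 s, 2 + 0 s). Solve the linear system for (t, s). Determinant = 45 ≠ 0, so a unique intersection of the containing lines exists. Solution: t = 2/3, s = 2/3 — both in [0, 1], so the segments cross. Intersection point: (-2/3, 2).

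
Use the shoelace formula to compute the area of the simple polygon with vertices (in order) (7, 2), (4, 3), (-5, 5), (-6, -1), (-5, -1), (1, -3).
Area = 123/2

Shoelace formula: Area = (1/2) |Σ_i (x_i · y_{i+1} − x_{i+1} · y_i)| (indices mod n). Compute each cross term:
  (7)(3) − (4)(2) = 13
  (4)(5) − (-5)(3) = 35
  (-5)(-1) − (-6)(5) = 35
  (-6)(-1) − (-5)(-1) = 1
  (-5)(-3) − (1)(-1) = 16
  (1)(2) − (7)(-3) = 23
Sum = 123, so (signed) Area = 123/2 = 123/2, |Area| = 123/2.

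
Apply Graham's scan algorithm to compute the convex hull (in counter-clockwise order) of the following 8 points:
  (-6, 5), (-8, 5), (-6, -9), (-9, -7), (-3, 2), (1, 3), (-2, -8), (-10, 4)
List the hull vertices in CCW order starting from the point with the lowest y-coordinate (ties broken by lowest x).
Hull (CCW) = [(-6, -9), (-2, -8), (1, 3), (-6, 5), (-8, 5), (-10, 4), (-9, -7)]

Graham scan procedure:
  1. Find the pivot p₀ = point with lowest y (tie → lowest x): (-6, -9).
  2. Sort the remaining points by polar angle around p₀.
  3. Walk through sorted points, maintaining a stack; pop the top while the last three entries make a non-left turn (cross product ≤ 0).
  4. Final stack is the convex hull in CCW order: (-6, -9), (-2, -8), (1, 3), (-6, 5), (-8, 5), (-10, 4), (-9, -7).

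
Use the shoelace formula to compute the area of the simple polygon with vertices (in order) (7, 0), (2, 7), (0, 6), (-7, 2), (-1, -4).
Area = 161/2

Shoelace formula: Area = (1/2) |Σ_i (x_i · y_{i+1} − x_{i+1} · y_i)| (indices mod n). Compute each cross term:
  (7)(7) − (2)(0) = 49
  (2)(6) − (0)(7) = 12
  (0)(2) − (-7)(6) = 42
  (-7)(-4) − (-1)(2) = 30
  (-1)(0) − (7)(-4) = 28
Sum = 161, so (signed) Area = 161/2 = 161/2, |Area| = 161/2.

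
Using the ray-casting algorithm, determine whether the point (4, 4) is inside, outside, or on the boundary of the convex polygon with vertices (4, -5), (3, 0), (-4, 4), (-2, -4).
The point (4, 4) lies strictly outside the polygon

Cast a horizontal ray to the right from the query point and count how many polygon edges it crosses (each edge strictly once or zero times, handled with the usual half-open convention). 
Parity of crossings → even ⇒ outside.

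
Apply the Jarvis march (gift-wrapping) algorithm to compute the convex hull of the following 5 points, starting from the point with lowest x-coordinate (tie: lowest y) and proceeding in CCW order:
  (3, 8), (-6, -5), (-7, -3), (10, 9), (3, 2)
Hull (CCW) = [(-7, -3), (-6, -5), (3, 2), (10, 9), (3, 8)]

Jarvis march: at each step, from the current hull vertex p, select the next vertex q as the point such that every other point lies strictly to the left of (or on) the directed line p → q. (Equivalently: for every other point r, the cross product (q − p) × (r − p) ≥ 0.)
Starting point (lowest x, tie lowest y): (-7, -3). Wrap until returning to start. Resulting hull: (-7, -3), (-6, -5), (3, 2), (10, 9), (3, 8).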